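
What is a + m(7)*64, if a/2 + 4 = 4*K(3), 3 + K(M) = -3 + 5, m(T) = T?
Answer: 432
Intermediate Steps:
K(M) = -1 (K(M) = -3 + (-3 + 5) = -3 + 2 = -1)
a = -16 (a = -8 + 2*(4*(-1)) = -8 + 2*(-4) = -8 - 8 = -16)
a + m(7)*64 = -16 + 7*64 = -16 + 448 = 432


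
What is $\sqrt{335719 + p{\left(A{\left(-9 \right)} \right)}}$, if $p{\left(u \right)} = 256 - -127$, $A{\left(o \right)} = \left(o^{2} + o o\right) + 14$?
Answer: $\sqrt{336102} \approx 579.74$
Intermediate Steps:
$A{\left(o \right)} = 14 + 2 o^{2}$ ($A{\left(o \right)} = \left(o^{2} + o^{2}\right) + 14 = 2 o^{2} + 14 = 14 + 2 o^{2}$)
$p{\left(u \right)} = 383$ ($p{\left(u \right)} = 256 + 127 = 383$)
$\sqrt{335719 + p{\left(A{\left(-9 \right)} \right)}} = \sqrt{335719 + 383} = \sqrt{336102}$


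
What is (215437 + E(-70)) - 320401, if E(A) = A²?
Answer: -100064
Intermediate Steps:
(215437 + E(-70)) - 320401 = (215437 + (-70)²) - 320401 = (215437 + 4900) - 320401 = 220337 - 320401 = -100064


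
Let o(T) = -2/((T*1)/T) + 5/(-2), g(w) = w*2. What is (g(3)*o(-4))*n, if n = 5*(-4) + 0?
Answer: 540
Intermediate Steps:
g(w) = 2*w
n = -20 (n = -20 + 0 = -20)
o(T) = -9/2 (o(T) = -2/(T/T) + 5*(-½) = -2/1 - 5/2 = -2*1 - 5/2 = -2 - 5/2 = -9/2)
(g(3)*o(-4))*n = ((2*3)*(-9/2))*(-20) = (6*(-9/2))*(-20) = -27*(-20) = 540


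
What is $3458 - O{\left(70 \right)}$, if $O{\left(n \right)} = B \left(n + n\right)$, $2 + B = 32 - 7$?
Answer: $238$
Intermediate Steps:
$B = 23$ ($B = -2 + \left(32 - 7\right) = -2 + 25 = 23$)
$O{\left(n \right)} = 46 n$ ($O{\left(n \right)} = 23 \left(n + n\right) = 23 \cdot 2 n = 46 n$)
$3458 - O{\left(70 \right)} = 3458 - 46 \cdot 70 = 3458 - 3220 = 238$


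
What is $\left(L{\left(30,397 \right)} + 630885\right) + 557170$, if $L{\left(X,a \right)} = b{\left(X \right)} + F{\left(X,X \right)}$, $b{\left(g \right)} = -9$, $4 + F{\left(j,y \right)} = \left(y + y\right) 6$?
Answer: $1188402$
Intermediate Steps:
$F{\left(j,y \right)} = -4 + 12 y$ ($F{\left(j,y \right)} = -4 + \left(y + y\right) 6 = -4 + 2 y 6 = -4 + 12 y$)
$L{\left(X,a \right)} = -13 + 12 X$ ($L{\left(X,a \right)} = -9 + \left(-4 + 12 X\right) = -13 + 12 X$)
$\left(L{\left(30,397 \right)} + 630885\right) + 557170 = \left(\left(-13 + 12 \cdot 30\right) + 630885\right) + 557170 = \left(\left(-13 + 360\right) + 630885\right) + 557170 = \left(347 + 630885\right) + 557170 = 631232 + 557170 = 1188402$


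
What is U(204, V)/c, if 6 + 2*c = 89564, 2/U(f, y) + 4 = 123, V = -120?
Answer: 2/5328701 ≈ 3.7533e-7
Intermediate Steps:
U(f, y) = 2/119 (U(f, y) = 2/(-4 + 123) = 2/119)
c = 44779 (c = -3 + (1/2)*89564 = -3 + 44782 = 44779)
U(204, V)/c = (2/119)/44779 = (2/119)*(1/44779) = 2/5328701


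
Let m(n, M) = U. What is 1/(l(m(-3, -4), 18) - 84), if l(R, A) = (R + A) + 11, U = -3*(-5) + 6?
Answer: -1/34 ≈ -0.029412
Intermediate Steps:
U = 21 (U = 15 + 6 = 21)
m(n, M) = 21
l(R, A) = 11 + A + R (l(R, A) = (A + R) + 11 = 11 + A + R)
1/(l(m(-3, -4), 18) - 84) = 1/((11 + 18 + 21) - 84) = 1/(50 - 84) = 1/(-34) = -1/34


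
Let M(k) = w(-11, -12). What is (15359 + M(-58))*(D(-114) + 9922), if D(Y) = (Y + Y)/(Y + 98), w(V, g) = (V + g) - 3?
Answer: 609410085/4 ≈ 1.5235e+8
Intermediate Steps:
w(V, g) = -3 + V + g
M(k) = -26 (M(k) = -3 - 11 - 12 = -26)
D(Y) = 2*Y/(98 + Y) (D(Y) = (2*Y)/(98 + Y) = 2*Y/(98 + Y))
(15359 + M(-58))*(D(-114) + 9922) = (15359 - 26)*(2*(-114)/(98 - 114) + 9922) = 15333*(2*(-114)/(-16) + 9922) = 15333*(2*(-114)*(-1/16) + 9922) = 15333*(57/4 + 9922) = 15333*(39745/4) = 609410085/4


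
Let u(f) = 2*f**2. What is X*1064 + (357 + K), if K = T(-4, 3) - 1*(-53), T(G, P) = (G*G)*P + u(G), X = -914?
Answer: -972006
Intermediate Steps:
T(G, P) = 2*G**2 + P*G**2 (T(G, P) = (G*G)*P + 2*G**2 = G**2*P + 2*G**2 = P*G**2 + 2*G**2 = 2*G**2 + P*G**2)
K = 133 (K = (-4)**2*(2 + 3) - 1*(-53) = 16*5 + 53 = 80 + 53 = 133)
X*1064 + (357 + K) = -914*1064 + (357 + 133) = -972496 + 490 = -972006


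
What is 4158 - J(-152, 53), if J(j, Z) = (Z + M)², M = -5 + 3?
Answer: 1557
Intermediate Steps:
M = -2
J(j, Z) = (-2 + Z)² (J(j, Z) = (Z - 2)² = (-2 + Z)²)
4158 - J(-152, 53) = 4158 - (-2 + 53)² = 4158 - 1*51² = 4158 - 1*2601 = 4158 - 2601 = 1557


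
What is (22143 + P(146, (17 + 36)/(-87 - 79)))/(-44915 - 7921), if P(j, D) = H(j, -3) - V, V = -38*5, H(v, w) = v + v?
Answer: -22625/52836 ≈ -0.42821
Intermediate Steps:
H(v, w) = 2*v
V = -190
P(j, D) = 190 + 2*j (P(j, D) = 2*j - 1*(-190) = 2*j + 190 = 190 + 2*j)
(22143 + P(146, (17 + 36)/(-87 - 79)))/(-44915 - 7921) = (22143 + (190 + 2*146))/(-44915 - 7921) = (22143 + (190 + 292))/(-52836) = (22143 + 482)*(-1/52836) = 22625*(-1/52836) = -22625/52836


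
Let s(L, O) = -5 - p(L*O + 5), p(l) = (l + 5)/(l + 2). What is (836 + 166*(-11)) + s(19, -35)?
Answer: -655365/658 ≈ -996.00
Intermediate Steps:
p(l) = (5 + l)/(2 + l)
s(L, O) = -5 - (10 + L*O)/(7 + L*O) (s(L, O) = -5 - (5 + (L*O + 5))/(2 + (L*O + 5)) = -5 - (5 + (5 + L*O))/(2 + (5 + L*O)) = -5 - (10 + L*O)/(7 + L*O))
(836 + 166*(-11)) + s(19, -35) = (836 + 166*(-11)) + 3*(-15 - 2*19*(-35))/(7 + 19*(-35)) = (836 - 1826) + 3*(-15 + 1330)/(7 - 665) = -990 + 3*1315/(-658) = -990 + 3*(-1/658)*1315 = -990 - 3945/658 = -655365/658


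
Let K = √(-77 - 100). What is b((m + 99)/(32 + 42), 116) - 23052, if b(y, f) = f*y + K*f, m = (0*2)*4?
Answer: -847182/37 + 116*I*√177 ≈ -22897.0 + 1543.3*I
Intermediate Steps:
K = I*√177 (K = √(-177) = I*√177 ≈ 13.304*I)
m = 0 (m = 0*4 = 0)
b(y, f) = f*y + I*f*√177 (b(y, f) = f*y + (I*√177)*f = f*y + I*f*√177)
b((m + 99)/(32 + 42), 116) - 23052 = 116*((0 + 99)/(32 + 42) + I*√177) - 23052 = 116*(99/74 + I*√177) - 23052 = (5742/37 + 116*I*√177) - 23052 = -847182/37 + 116*I*√177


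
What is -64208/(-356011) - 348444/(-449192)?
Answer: 38222904205/39979323278 ≈ 0.95607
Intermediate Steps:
-64208/(-356011) - 348444/(-449192) = -64208*(-1/356011) - 348444*(-1/449192) = 64208/356011 + 87111/112298 = 38222904205/39979323278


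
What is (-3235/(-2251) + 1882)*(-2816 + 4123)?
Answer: 5541179419/2251 ≈ 2.4617e+6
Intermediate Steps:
(-3235/(-2251) + 1882)*(-2816 + 4123) = (-3235*(-1/2251) + 1882)*1307 = (3235/2251 + 1882)*1307 = (4239617/2251)*1307 = 5541179419/2251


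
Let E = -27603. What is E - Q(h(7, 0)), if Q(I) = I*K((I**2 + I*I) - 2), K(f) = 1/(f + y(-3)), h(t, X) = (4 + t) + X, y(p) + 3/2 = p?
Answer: -13001035/471 ≈ -27603.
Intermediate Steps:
y(p) = -3/2 + p
h(t, X) = 4 + X + t
K(f) = 1/(-9/2 + f) (K(f) = 1/(f + (-3/2 - 3)) = 1/(f - 9/2) = 1/(-9/2 + f))
Q(I) = 2*I/(-13 + 4*I**2) (Q(I) = I*(2/(-9 + 2*((I**2 + I*I) - 2))) = I*(2/(-9 + 2*((I**2 + I**2) - 2))) = I*(2/(-9 + 2*(2*I**2 - 2))) = I*(2/(-9 + 2*(-2 + 2*I**2))) = I*(2/(-9 + (-4 + 4*I**2))) = I*(2/(-13 + 4*I**2)) = 2*I/(-13 + 4*I**2))
E - Q(h(7, 0)) = -27603 - 2*(4 + 0 + 7)/(-13 + 4*(4 + 0 + 7)**2) = -27603 - 2*11/(-13 + 4*11**2) = -27603 - 2*11/(-13 + 4*121) = -27603 - 2*11/(-13 + 484) = -27603 - 2*11/471 = -27603 - 1*22/471 = -27603 - 22/471 = -13001035/471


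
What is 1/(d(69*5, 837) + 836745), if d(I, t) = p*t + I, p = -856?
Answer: 1/120618 ≈ 8.2906e-6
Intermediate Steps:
d(I, t) = I - 856*t (d(I, t) = -856*t + I = I - 856*t)
1/(d(69*5, 837) + 836745) = 1/((69*5 - 856*837) + 836745) = 1/((345 - 716472) + 836745) = 1/(-716127 + 836745) = 1/120618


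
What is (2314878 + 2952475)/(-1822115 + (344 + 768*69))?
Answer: -5267353/1768779 ≈ -2.9780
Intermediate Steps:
(2314878 + 2952475)/(-1822115 + (344 + 768*69)) = 5267353/(-1822115 + (344 + 52992)) = 5267353/(-1822115 + 53336) = 5267353/(-1768779) = 5267353*(-1/1768779) = -5267353/1768779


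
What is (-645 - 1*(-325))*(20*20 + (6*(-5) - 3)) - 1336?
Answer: -118776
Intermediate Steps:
(-645 - 1*(-325))*(20*20 + (6*(-5) - 3)) - 1336 = (-645 + 325)*(400 + (-30 - 3)) - 1336 = -320*(400 - 33) - 1336 = -320*367 - 1336 = -117440 - 1336 = -118776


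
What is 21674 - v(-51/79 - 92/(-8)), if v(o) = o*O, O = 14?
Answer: 1700241/79 ≈ 21522.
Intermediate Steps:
v(o) = 14*o (v(o) = o*14 = 14*o)
21674 - v(-51/79 - 92/(-8)) = 21674 - 14*(-51/79 - 92/(-8)) = 21674 - 14*(-51*1/79 - 92*(-⅛)) = 21674 - 14*(-51/79 + 23/2) = 21674 - 14*1715/158 = 21674 - 1*12005/79 = 21674 - 12005/79 = 1700241/79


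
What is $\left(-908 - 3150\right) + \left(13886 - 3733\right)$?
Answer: $6095$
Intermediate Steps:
$\left(-908 - 3150\right) + \left(13886 - 3733\right) = \left(-908 - 3150\right) + 10153 = -4058 + 10153 = 6095$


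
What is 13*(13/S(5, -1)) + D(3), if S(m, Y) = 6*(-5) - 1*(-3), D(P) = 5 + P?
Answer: 47/27 ≈ 1.7407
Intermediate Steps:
S(m, Y) = -27 (S(m, Y) = -30 + 3 = -27)
13*(13/S(5, -1)) + D(3) = 13*(13/(-27)) + (5 + 3) = 13*(13*(-1/27)) + 8 = 13*(-13/27) + 8 = -169/27 + 8 = 47/27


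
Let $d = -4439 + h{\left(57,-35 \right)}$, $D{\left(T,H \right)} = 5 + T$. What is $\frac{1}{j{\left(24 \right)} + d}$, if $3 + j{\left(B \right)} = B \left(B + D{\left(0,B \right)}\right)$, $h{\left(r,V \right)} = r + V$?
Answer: $- \frac{1}{3724} \approx -0.00026853$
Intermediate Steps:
$h{\left(r,V \right)} = V + r$
$d = -4417$ ($d = -4439 + \left(-35 + 57\right) = -4439 + 22 = -4417$)
$j{\left(B \right)} = -3 + B \left(5 + B\right)$ ($j{\left(B \right)} = -3 + B \left(B + \left(5 + 0\right)\right) = -3 + B \left(B + 5\right) = -3 + B \left(5 + B\right)$)
$\frac{1}{j{\left(24 \right)} + d} = \frac{1}{\left(-3 + 24^{2} + 5 \cdot 24\right) - 4417} = \frac{1}{\left(-3 + 576 + 120\right) - 4417} = \frac{1}{693 - 4417} = \frac{1}{-3724} = - \frac{1}{3724}$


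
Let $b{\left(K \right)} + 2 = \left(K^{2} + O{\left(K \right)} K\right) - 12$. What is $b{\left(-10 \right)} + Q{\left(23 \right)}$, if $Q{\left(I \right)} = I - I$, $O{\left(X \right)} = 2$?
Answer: $66$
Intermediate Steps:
$b{\left(K \right)} = -14 + K^{2} + 2 K$ ($b{\left(K \right)} = -2 - \left(12 - K^{2} - 2 K\right) = -2 + \left(-12 + K^{2} + 2 K\right) = -14 + K^{2} + 2 K$)
$Q{\left(I \right)} = 0$
$b{\left(-10 \right)} + Q{\left(23 \right)} = \left(-14 + \left(-10\right)^{2} + 2 \left(-10\right)\right) + 0 = \left(-14 + 100 - 20\right) + 0 = 66 + 0 = 66$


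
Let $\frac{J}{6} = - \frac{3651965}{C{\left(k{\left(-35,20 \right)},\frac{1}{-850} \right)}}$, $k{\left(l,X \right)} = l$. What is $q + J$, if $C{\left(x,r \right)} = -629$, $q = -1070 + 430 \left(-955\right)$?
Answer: $- \frac{237060090}{629} \approx -3.7688 \cdot 10^{5}$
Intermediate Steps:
$q = -411720$ ($q = -1070 - 410650 = -411720$)
$J = \frac{21911790}{629}$ ($J = 6 \left(- \frac{3651965}{-629}\right) = 6 \left(\left(-3651965\right) \left(- \frac{1}{629}\right)\right) = 6 \cdot \frac{3651965}{629} = \frac{21911790}{629} \approx 34836.0$)
$q + J = -411720 + \frac{21911790}{629} = - \frac{237060090}{629}$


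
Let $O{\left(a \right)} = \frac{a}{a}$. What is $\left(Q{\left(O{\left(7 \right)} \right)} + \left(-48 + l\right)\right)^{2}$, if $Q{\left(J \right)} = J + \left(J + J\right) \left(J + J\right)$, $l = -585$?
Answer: $394384$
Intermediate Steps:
$O{\left(a \right)} = 1$
$Q{\left(J \right)} = J + 4 J^{2}$ ($Q{\left(J \right)} = J + 2 J 2 J = J + 4 J^{2}$)
$\left(Q{\left(O{\left(7 \right)} \right)} + \left(-48 + l\right)\right)^{2} = \left(1 \left(1 + 4 \cdot 1\right) - 633\right)^{2} = \left(1 \left(1 + 4\right) - 633\right)^{2} = \left(1 \cdot 5 - 633\right)^{2} = \left(5 - 633\right)^{2} = \left(-628\right)^{2} = 394384$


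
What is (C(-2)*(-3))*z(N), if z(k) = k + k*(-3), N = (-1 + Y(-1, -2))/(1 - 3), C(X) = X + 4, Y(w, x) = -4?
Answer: 30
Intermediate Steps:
C(X) = 4 + X
N = 5/2 (N = (-1 - 4)/(1 - 3) = -5/(-2) = -5*(-½) = 5/2 ≈ 2.5000)
z(k) = -2*k (z(k) = k - 3*k = -2*k)
(C(-2)*(-3))*z(N) = ((4 - 2)*(-3))*(-2*5/2) = (2*(-3))*(-5) = -6*(-5) = 30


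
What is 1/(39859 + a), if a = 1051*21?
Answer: 1/61930 ≈ 1.6147e-5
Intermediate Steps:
a = 22071
1/(39859 + a) = 1/(39859 + 22071) = 1/61930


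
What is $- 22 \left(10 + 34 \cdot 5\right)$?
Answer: $-3960$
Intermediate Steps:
$- 22 \left(10 + 34 \cdot 5\right) = - 22 \left(10 + 170\right) = \left(-22\right) 180 = -3960$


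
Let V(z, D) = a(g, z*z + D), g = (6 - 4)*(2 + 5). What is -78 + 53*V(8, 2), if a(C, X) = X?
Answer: 3420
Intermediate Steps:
g = 14 (g = 2*7 = 14)
V(z, D) = D + z² (V(z, D) = z*z + D = z² + D = D + z²)
-78 + 53*V(8, 2) = -78 + 53*(2 + 8²) = -78 + 53*(2 + 64) = -78 + 53*66 = -78 + 3498 = 3420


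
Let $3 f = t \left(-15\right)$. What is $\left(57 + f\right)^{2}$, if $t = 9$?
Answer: $144$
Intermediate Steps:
$f = -45$ ($f = \frac{9 \left(-15\right)}{3} = \frac{1}{3} \left(-135\right) = -45$)
$\left(57 + f\right)^{2} = \left(57 - 45\right)^{2} = 12^{2} = 144$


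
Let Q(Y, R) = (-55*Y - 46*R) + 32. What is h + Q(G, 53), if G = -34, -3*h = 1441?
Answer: -3049/3 ≈ -1016.3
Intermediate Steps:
h = -1441/3 (h = -⅓*1441 = -1441/3 ≈ -480.33)
Q(Y, R) = 32 - 55*Y - 46*R
h + Q(G, 53) = -1441/3 + (32 - 55*(-34) - 46*53) = -1441/3 + (32 + 1870 - 2438) = -1441/3 - 536 = -3049/3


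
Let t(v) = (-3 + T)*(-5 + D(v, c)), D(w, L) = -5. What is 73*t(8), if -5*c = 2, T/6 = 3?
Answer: -10950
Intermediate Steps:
T = 18 (T = 6*3 = 18)
c = -⅖ (c = -⅕*2 = -⅖ ≈ -0.40000)
t(v) = -150 (t(v) = (-3 + 18)*(-5 - 5) = 15*(-10) = -150)
73*t(8) = 73*(-150) = -10950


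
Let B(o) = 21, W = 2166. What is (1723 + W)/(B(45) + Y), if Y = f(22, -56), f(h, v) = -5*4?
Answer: 3889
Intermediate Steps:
f(h, v) = -20
Y = -20
(1723 + W)/(B(45) + Y) = (1723 + 2166)/(21 - 20) = 3889/1 = 3889*1 = 3889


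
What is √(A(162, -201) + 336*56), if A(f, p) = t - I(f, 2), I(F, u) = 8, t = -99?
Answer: √18709 ≈ 136.78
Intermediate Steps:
A(f, p) = -107 (A(f, p) = -99 - 1*8 = -99 - 8 = -107)
√(A(162, -201) + 336*56) = √(-107 + 336*56) = √(-107 + 18816) = √18709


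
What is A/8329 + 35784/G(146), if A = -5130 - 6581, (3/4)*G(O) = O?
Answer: 110911948/608017 ≈ 182.42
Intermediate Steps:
G(O) = 4*O/3
A = -11711
A/8329 + 35784/G(146) = -11711/8329 + 35784/(((4/3)*146)) = -11711*1/8329 + 35784/(584/3) = -11711/8329 + 35784*(3/584) = -11711/8329 + 13419/73 = 110911948/608017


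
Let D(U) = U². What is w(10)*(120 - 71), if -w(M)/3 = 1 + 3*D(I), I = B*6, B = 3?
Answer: -143031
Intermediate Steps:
I = 18 (I = 3*6 = 18)
w(M) = -2919 (w(M) = -3*(1 + 3*18²) = -3*(1 + 3*324) = -3*(1 + 972) = -3*973 = -2919)
w(10)*(120 - 71) = -2919*(120 - 71) = -2919*49 = -143031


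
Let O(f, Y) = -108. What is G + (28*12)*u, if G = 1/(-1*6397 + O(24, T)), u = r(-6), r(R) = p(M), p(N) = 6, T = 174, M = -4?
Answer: 13114079/6505 ≈ 2016.0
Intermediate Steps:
r(R) = 6
u = 6
G = -1/6505 (G = 1/(-1*6397 - 108) = 1/(-6397 - 108) = 1/(-6505) = -1/6505 ≈ -0.00015373)
G + (28*12)*u = -1/6505 + (28*12)*6 = -1/6505 + 336*6 = -1/6505 + 2016 = 13114079/6505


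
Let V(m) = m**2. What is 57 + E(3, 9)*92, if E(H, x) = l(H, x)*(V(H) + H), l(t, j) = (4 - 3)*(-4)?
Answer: -4359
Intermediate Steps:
l(t, j) = -4 (l(t, j) = 1*(-4) = -4)
E(H, x) = -4*H - 4*H**2 (E(H, x) = -4*(H**2 + H) = -4*(H + H**2) = -4*H - 4*H**2)
57 + E(3, 9)*92 = 57 + (4*3*(-1 - 1*3))*92 = 57 + (4*3*(-1 - 3))*92 = 57 + (4*3*(-4))*92 = 57 - 48*92 = 57 - 4416 = -4359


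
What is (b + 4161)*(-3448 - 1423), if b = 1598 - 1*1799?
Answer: -19289160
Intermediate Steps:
b = -201 (b = 1598 - 1799 = -201)
(b + 4161)*(-3448 - 1423) = (-201 + 4161)*(-3448 - 1423) = 3960*(-4871) = -19289160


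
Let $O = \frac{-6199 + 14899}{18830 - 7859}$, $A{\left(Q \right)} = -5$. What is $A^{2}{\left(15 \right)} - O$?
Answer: $\frac{88525}{3657} \approx 24.207$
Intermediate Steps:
$O = \frac{2900}{3657}$ ($O = \frac{8700}{10971} = 8700 \cdot \frac{1}{10971} = \frac{2900}{3657} \approx 0.793$)
$A^{2}{\left(15 \right)} - O = \left(-5\right)^{2} - \frac{2900}{3657} = 25 - \frac{2900}{3657} = \frac{88525}{3657}$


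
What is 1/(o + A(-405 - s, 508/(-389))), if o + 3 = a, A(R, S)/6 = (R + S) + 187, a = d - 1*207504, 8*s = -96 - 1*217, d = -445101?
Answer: -1556/1017140217 ≈ -1.5298e-6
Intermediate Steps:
s = -313/8 (s = (-96 - 1*217)/8 = (-96 - 217)/8 = (⅛)*(-313) = -313/8 ≈ -39.125)
a = -652605 (a = -445101 - 1*207504 = -445101 - 207504 = -652605)
A(R, S) = 1122 + 6*R + 6*S (A(R, S) = 6*((R + S) + 187) = 6*(187 + R + S) = 1122 + 6*R + 6*S)
o = -652608 (o = -3 - 652605 = -652608)
1/(o + A(-405 - s, 508/(-389))) = 1/(-652608 + (1122 + 6*(-405 - 1*(-313/8)) + 6*(508/(-389)))) = 1/(-652608 + (1122 + 6*(-405 + 313/8) + 6*(508*(-1/389)))) = 1/(-652608 + (1122 + 6*(-2927/8) + 6*(-508/389))) = 1/(-652608 + (1122 - 8781/4 - 3048/389)) = 1/(-652608 - 1682169/1556) = 1/(-1017140217/1556) = -1556/1017140217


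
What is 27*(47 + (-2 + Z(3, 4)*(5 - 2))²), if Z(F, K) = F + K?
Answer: 11016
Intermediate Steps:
27*(47 + (-2 + Z(3, 4)*(5 - 2))²) = 27*(47 + (-2 + (3 + 4)*(5 - 2))²) = 27*(47 + (-2 + 7*3)²) = 27*(47 + (-2 + 21)²) = 27*(47 + 19²) = 27*(47 + 361) = 27*408 = 11016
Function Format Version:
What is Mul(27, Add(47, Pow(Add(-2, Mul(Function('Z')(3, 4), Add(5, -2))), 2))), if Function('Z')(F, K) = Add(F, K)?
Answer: 11016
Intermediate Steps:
Mul(27, Add(47, Pow(Add(-2, Mul(Function('Z')(3, 4), Add(5, -2))), 2))) = Mul(27, Add(47, Pow(Add(-2, Mul(Add(3, 4), Add(5, -2))), 2))) = Mul(27, Add(47, Pow(Add(-2, Mul(7, 3)), 2))) = Mul(27, Add(47, Pow(Add(-2, 21), 2))) = Mul(27, Add(47, Pow(19, 2))) = Mul(27, Add(47, 361)) = Mul(27, 408) = 11016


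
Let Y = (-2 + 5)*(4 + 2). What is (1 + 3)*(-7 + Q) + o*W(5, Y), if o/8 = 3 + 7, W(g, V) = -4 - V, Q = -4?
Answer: -1804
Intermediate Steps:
Y = 18 (Y = 3*6 = 18)
o = 80 (o = 8*(3 + 7) = 8*10 = 80)
(1 + 3)*(-7 + Q) + o*W(5, Y) = (1 + 3)*(-7 - 4) + 80*(-4 - 1*18) = 4*(-11) + 80*(-4 - 18) = -44 + 80*(-22) = -44 - 1760 = -1804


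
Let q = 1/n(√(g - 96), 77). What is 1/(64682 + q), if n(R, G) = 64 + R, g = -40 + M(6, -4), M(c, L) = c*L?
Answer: 275286656/17806095623041 + 4*I*√10/17806095623041 ≈ 1.546e-5 + 7.1038e-13*I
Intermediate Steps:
M(c, L) = L*c
g = -64 (g = -40 - 4*6 = -40 - 24 = -64)
q = 1/(64 + 4*I*√10) (q = 1/(64 + √(-64 - 96)) = 1/(64 + √(-160)) = 1/(64 + 4*I*√10) ≈ 0.015038 - 0.0029721*I)
1/(64682 + q) = 1/(64682 + (2/133 - I*√10/1064)) = 1/(8602708/133 - I*√10/1064)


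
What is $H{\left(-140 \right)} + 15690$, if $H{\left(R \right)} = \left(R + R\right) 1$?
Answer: $15410$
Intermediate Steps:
$H{\left(R \right)} = 2 R$ ($H{\left(R \right)} = 2 R 1 = 2 R$)
$H{\left(-140 \right)} + 15690 = 2 \left(-140\right) + 15690 = -280 + 15690 = 15410$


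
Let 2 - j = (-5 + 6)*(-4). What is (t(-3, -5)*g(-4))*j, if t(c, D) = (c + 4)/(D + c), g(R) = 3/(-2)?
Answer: 9/8 ≈ 1.1250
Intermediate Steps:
g(R) = -3/2 (g(R) = 3*(-1/2) = -3/2)
t(c, D) = (4 + c)/(D + c)
j = 6 (j = 2 - (-5 + 6)*(-4) = 2 - (-4) = 2 - 1*(-4) = 2 + 4 = 6)
(t(-3, -5)*g(-4))*j = (((4 - 3)/(-5 - 3))*(-3/2))*6 = ((1/(-8))*(-3/2))*6 = (-1/8*1*(-3/2))*6 = -1/8*(-3/2)*6 = (3/16)*6 = 9/8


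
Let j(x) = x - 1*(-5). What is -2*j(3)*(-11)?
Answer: 176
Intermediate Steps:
j(x) = 5 + x (j(x) = x + 5 = 5 + x)
-2*j(3)*(-11) = -2*(5 + 3)*(-11) = -2*8*(-11) = -16*(-11) = 176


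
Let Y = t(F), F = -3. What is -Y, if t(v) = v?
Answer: 3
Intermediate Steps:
Y = -3
-Y = -1*(-3) = 3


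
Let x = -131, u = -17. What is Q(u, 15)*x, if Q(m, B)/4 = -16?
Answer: 8384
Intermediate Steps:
Q(m, B) = -64 (Q(m, B) = 4*(-16) = -64)
Q(u, 15)*x = -64*(-131) = 8384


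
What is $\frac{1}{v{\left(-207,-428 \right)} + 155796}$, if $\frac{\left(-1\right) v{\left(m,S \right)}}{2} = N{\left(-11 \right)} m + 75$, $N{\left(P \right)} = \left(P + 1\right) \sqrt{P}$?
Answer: $\frac{8647}{1356345162} + \frac{115 i \sqrt{11}}{678172581} \approx 6.3752 \cdot 10^{-6} + 5.6241 \cdot 10^{-7} i$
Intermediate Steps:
$N{\left(P \right)} = \sqrt{P} \left(1 + P\right)$ ($N{\left(P \right)} = \left(1 + P\right) \sqrt{P} = \sqrt{P} \left(1 + P\right)$)
$v{\left(m,S \right)} = -150 + 20 i m \sqrt{11}$ ($v{\left(m,S \right)} = - 2 \left(\sqrt{-11} \left(1 - 11\right) m + 75\right) = - 2 \left(i \sqrt{11} \left(-10\right) m + 75\right) = - 2 \left(- 10 i \sqrt{11} m + 75\right) = - 2 \left(- 10 i m \sqrt{11} + 75\right) = - 2 \left(75 - 10 i m \sqrt{11}\right) = -150 + 20 i m \sqrt{11}$)
$\frac{1}{v{\left(-207,-428 \right)} + 155796} = \frac{1}{\left(-150 + 20 i \left(-207\right) \sqrt{11}\right) + 155796} = \frac{1}{\left(-150 - 4140 i \sqrt{11}\right) + 155796} = \frac{1}{155646 - 4140 i \sqrt{11}}$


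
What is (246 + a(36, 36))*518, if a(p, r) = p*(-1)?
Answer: 108780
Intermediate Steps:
a(p, r) = -p
(246 + a(36, 36))*518 = (246 - 1*36)*518 = (246 - 36)*518 = 210*518 = 108780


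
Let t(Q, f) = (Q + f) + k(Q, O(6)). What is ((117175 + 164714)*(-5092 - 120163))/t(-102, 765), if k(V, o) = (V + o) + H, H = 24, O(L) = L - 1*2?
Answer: -35308006695/589 ≈ -5.9946e+7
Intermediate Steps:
O(L) = -2 + L (O(L) = L - 2 = -2 + L)
k(V, o) = 24 + V + o (k(V, o) = (V + o) + 24 = 24 + V + o)
t(Q, f) = 28 + f + 2*Q (t(Q, f) = (Q + f) + (24 + Q + (-2 + 6)) = (Q + f) + (24 + Q + 4) = (Q + f) + (28 + Q) = 28 + f + 2*Q)
((117175 + 164714)*(-5092 - 120163))/t(-102, 765) = ((117175 + 164714)*(-5092 - 120163))/(28 + 765 + 2*(-102)) = (281889*(-125255))/(28 + 765 - 204) = -35308006695/589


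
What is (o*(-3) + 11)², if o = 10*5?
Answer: 19321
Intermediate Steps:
o = 50
(o*(-3) + 11)² = (50*(-3) + 11)² = (-150 + 11)² = (-139)² = 19321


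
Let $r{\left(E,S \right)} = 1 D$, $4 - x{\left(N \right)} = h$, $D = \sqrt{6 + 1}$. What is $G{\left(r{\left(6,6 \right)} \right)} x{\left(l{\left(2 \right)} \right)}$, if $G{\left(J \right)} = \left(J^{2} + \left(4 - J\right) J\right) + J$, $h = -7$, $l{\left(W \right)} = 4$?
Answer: $55 \sqrt{7} \approx 145.52$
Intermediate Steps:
$D = \sqrt{7} \approx 2.6458$
$x{\left(N \right)} = 11$ ($x{\left(N \right)} = 4 - -7 = 4 + 7 = 11$)
$r{\left(E,S \right)} = \sqrt{7}$ ($r{\left(E,S \right)} = 1 \sqrt{7} = \sqrt{7}$)
$G{\left(J \right)} = J + J^{2} + J \left(4 - J\right)$ ($G{\left(J \right)} = \left(J^{2} + J \left(4 - J\right)\right) + J = J + J^{2} + J \left(4 - J\right)$)
$G{\left(r{\left(6,6 \right)} \right)} x{\left(l{\left(2 \right)} \right)} = 5 \sqrt{7} \cdot 11 = 55 \sqrt{7}$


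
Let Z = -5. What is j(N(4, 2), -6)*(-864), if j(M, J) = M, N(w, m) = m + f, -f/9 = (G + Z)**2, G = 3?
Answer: 29376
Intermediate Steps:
f = -36 (f = -9*(3 - 5)**2 = -9*(-2)**2 = -9*4 = -36)
N(w, m) = -36 + m (N(w, m) = m - 36 = -36 + m)
j(N(4, 2), -6)*(-864) = (-36 + 2)*(-864) = -34*(-864) = 29376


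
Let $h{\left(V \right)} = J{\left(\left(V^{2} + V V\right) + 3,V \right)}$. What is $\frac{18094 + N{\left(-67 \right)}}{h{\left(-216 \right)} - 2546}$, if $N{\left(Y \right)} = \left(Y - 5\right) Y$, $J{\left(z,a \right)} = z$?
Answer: $\frac{3274}{12967} \approx 0.25249$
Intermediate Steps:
$N{\left(Y \right)} = Y \left(-5 + Y\right)$ ($N{\left(Y \right)} = \left(-5 + Y\right) Y = Y \left(-5 + Y\right)$)
$h{\left(V \right)} = 3 + 2 V^{2}$ ($h{\left(V \right)} = \left(V^{2} + V V\right) + 3 = \left(V^{2} + V^{2}\right) + 3 = 2 V^{2} + 3 = 3 + 2 V^{2}$)
$\frac{18094 + N{\left(-67 \right)}}{h{\left(-216 \right)} - 2546} = \frac{18094 - 67 \left(-5 - 67\right)}{\left(3 + 2 \left(-216\right)^{2}\right) - 2546} = \frac{18094 - -4824}{\left(3 + 2 \cdot 46656\right) - 2546} = \frac{18094 + 4824}{\left(3 + 93312\right) - 2546} = \frac{22918}{93315 - 2546} = \frac{22918}{90769} = 22918 \cdot \frac{1}{90769} = \frac{3274}{12967}$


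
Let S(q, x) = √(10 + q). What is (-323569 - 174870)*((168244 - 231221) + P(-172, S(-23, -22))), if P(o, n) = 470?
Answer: 31155926573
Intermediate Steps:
(-323569 - 174870)*((168244 - 231221) + P(-172, S(-23, -22))) = (-323569 - 174870)*((168244 - 231221) + 470) = -498439*(-62977 + 470) = -498439*(-62507) = 31155926573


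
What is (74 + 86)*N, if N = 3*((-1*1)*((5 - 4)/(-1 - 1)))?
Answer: 240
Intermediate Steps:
N = 3/2 (N = 3*(-1/(-2)) = 3*(-(-1)/2) = 3*(-1*(-½)) = 3*(½) = 3/2 ≈ 1.5000)
(74 + 86)*N = (74 + 86)*(3/2) = 160*(3/2) = 240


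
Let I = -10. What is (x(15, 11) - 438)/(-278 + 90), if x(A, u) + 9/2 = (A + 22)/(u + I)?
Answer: 811/376 ≈ 2.1569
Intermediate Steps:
x(A, u) = -9/2 + (22 + A)/(-10 + u) (x(A, u) = -9/2 + (A + 22)/(u - 10) = -9/2 + (22 + A)/(-10 + u))
(x(15, 11) - 438)/(-278 + 90) = ((67 + 15 - 9/2*11)/(-10 + 11) - 438)/(-278 + 90) = ((67 + 15 - 99/2)/1 - 438)/(-188) = (1*(65/2) - 438)*(-1/188) = (65/2 - 438)*(-1/188) = -811/2*(-1/188) = 811/376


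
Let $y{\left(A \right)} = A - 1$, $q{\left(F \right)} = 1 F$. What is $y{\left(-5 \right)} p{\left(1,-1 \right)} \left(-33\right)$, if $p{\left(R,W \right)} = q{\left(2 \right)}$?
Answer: $396$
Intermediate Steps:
$q{\left(F \right)} = F$
$p{\left(R,W \right)} = 2$
$y{\left(A \right)} = -1 + A$ ($y{\left(A \right)} = A - 1 = -1 + A$)
$y{\left(-5 \right)} p{\left(1,-1 \right)} \left(-33\right) = \left(-1 - 5\right) 2 \left(-33\right) = \left(-6\right) 2 \left(-33\right) = \left(-12\right) \left(-33\right) = 396$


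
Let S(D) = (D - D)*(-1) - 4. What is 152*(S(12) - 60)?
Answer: -9728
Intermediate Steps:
S(D) = -4 (S(D) = 0*(-1) - 4 = 0 - 4 = -4)
152*(S(12) - 60) = 152*(-4 - 60) = 152*(-64) = -9728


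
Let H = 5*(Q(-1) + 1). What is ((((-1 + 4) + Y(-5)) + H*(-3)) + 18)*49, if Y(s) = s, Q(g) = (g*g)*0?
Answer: 49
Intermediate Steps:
Q(g) = 0 (Q(g) = g²*0 = 0)
H = 5 (H = 5*(0 + 1) = 5*1 = 5)
((((-1 + 4) + Y(-5)) + H*(-3)) + 18)*49 = ((((-1 + 4) - 5) + 5*(-3)) + 18)*49 = (((3 - 5) - 15) + 18)*49 = ((-2 - 15) + 18)*49 = (-17 + 18)*49 = 1*49 = 49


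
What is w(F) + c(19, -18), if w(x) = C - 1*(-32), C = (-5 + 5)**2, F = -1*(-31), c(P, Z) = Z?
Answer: 14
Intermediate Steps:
F = 31
C = 0 (C = 0**2 = 0)
w(x) = 32 (w(x) = 0 - 1*(-32) = 0 + 32 = 32)
w(F) + c(19, -18) = 32 - 18 = 14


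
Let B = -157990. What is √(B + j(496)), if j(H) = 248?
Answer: I*√157742 ≈ 397.17*I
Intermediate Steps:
√(B + j(496)) = √(-157990 + 248) = √(-157742) = I*√157742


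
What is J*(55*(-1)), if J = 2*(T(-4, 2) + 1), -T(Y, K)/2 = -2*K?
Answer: -990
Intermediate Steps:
T(Y, K) = 4*K (T(Y, K) = -(-4)*K = 4*K)
J = 18 (J = 2*(4*2 + 1) = 2*(8 + 1) = 2*9 = 18)
J*(55*(-1)) = 18*(55*(-1)) = 18*(-55) = -990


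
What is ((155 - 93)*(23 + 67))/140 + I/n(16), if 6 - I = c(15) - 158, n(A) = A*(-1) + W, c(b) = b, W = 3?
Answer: 2584/91 ≈ 28.396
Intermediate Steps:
n(A) = 3 - A (n(A) = A*(-1) + 3 = -A + 3 = 3 - A)
I = 149 (I = 6 - (15 - 158) = 6 - 1*(-143) = 6 + 143 = 149)
((155 - 93)*(23 + 67))/140 + I/n(16) = ((155 - 93)*(23 + 67))/140 + 149/(3 - 1*16) = (62*90)*(1/140) + 149/(3 - 16) = 5580*(1/140) + 149/(-13) = 279/7 + 149*(-1/13) = 279/7 - 149/13 = 2584/91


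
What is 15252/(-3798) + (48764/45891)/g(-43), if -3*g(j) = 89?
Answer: -387958922/95754121 ≈ -4.0516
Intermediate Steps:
g(j) = -89/3 (g(j) = -1/3*89 = -89/3)
15252/(-3798) + (48764/45891)/g(-43) = 15252/(-3798) + (48764/45891)/(-89/3) = 15252*(-1/3798) + (48764*(1/45891))*(-3/89) = -2542/633 + (48764/45891)*(-3/89) = -2542/633 - 48764/1361433 = -387958922/95754121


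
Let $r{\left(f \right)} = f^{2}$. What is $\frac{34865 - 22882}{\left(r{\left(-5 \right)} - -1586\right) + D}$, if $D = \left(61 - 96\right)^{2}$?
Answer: $\frac{11983}{2836} \approx 4.2253$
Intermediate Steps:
$D = 1225$ ($D = \left(-35\right)^{2} = 1225$)
$\frac{34865 - 22882}{\left(r{\left(-5 \right)} - -1586\right) + D} = \frac{34865 - 22882}{\left(\left(-5\right)^{2} - -1586\right) + 1225} = \frac{11983}{\left(25 + 1586\right) + 1225} = \frac{11983}{1611 + 1225} = \frac{11983}{2836}$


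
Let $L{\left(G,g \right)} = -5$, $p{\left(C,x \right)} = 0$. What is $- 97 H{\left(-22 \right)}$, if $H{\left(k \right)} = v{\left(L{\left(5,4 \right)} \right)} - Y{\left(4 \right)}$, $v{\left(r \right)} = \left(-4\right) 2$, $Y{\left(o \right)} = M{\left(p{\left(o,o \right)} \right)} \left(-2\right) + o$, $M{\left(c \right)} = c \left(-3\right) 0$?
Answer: $1164$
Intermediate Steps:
$M{\left(c \right)} = 0$ ($M{\left(c \right)} = - 3 c 0 = 0$)
$Y{\left(o \right)} = o$ ($Y{\left(o \right)} = 0 \left(-2\right) + o = 0 + o = o$)
$v{\left(r \right)} = -8$
$H{\left(k \right)} = -12$ ($H{\left(k \right)} = -8 - 4 = -12$)
$- 97 H{\left(-22 \right)} = \left(-97\right) \left(-12\right) = 1164$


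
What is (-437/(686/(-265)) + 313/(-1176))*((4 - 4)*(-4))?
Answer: 0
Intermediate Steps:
(-437/(686/(-265)) + 313/(-1176))*((4 - 4)*(-4)) = (-437/(686*(-1/265)) + 313*(-1/1176))*(0*(-4)) = (-437/(-686/265) - 313/1176)*0 = (-437*(-265/686) - 313/1176)*0 = (115805/686 - 313/1176)*0 = (1387469/8232)*0 = 0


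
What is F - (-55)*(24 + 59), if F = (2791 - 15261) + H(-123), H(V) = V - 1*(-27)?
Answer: -8001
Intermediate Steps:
H(V) = 27 + V (H(V) = V + 27 = 27 + V)
F = -12566 (F = (2791 - 15261) + (27 - 123) = -12470 - 96 = -12566)
F - (-55)*(24 + 59) = -12566 - (-55)*(24 + 59) = -12566 - (-55)*83 = -12566 - 1*(-4565) = -12566 + 4565 = -8001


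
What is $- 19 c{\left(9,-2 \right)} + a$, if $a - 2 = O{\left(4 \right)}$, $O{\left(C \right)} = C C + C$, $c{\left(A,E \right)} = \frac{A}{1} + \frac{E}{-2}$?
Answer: $-168$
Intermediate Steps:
$c{\left(A,E \right)} = A - \frac{E}{2}$ ($c{\left(A,E \right)} = A 1 + E \left(- \frac{1}{2}\right) = A - \frac{E}{2}$)
$O{\left(C \right)} = C + C^{2}$ ($O{\left(C \right)} = C^{2} + C = C + C^{2}$)
$a = 22$ ($a = 2 + 4 \left(1 + 4\right) = 2 + 4 \cdot 5 = 2 + 20 = 22$)
$- 19 c{\left(9,-2 \right)} + a = - 19 \left(9 - -1\right) + 22 = - 19 \left(9 + 1\right) + 22 = \left(-19\right) 10 + 22 = -190 + 22 = -168$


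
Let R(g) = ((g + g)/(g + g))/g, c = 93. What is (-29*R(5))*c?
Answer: -2697/5 ≈ -539.40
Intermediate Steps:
R(g) = 1/g (R(g) = ((2*g)/((2*g)))/g = ((2*g)*(1/(2*g)))/g = 1/g)
(-29*R(5))*c = -29/5*93 = -2697/5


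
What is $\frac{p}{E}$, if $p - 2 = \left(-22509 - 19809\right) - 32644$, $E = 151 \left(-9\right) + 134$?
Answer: $\frac{14992}{245} \approx 61.192$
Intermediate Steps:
$E = -1225$ ($E = -1359 + 134 = -1225$)
$p = -74960$ ($p = 2 - 74962 = -74960$)
$\frac{p}{E} = - \frac{74960}{-1225} = \left(-74960\right) \left(- \frac{1}{1225}\right) = \frac{14992}{245}$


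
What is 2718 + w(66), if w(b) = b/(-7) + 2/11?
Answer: 208574/77 ≈ 2708.8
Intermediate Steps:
w(b) = 2/11 - b/7 (w(b) = b*(-⅐) + 2*(1/11) = -b/7 + 2/11 = 2/11 - b/7)
2718 + w(66) = 2718 + (2/11 - ⅐*66) = 2718 + (2/11 - 66/7) = 2718 - 712/77 = 208574/77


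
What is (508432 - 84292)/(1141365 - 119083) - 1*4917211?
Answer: -2513387935681/511141 ≈ -4.9172e+6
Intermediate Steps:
(508432 - 84292)/(1141365 - 119083) - 1*4917211 = 424140/1022282 - 4917211 = 424140*(1/1022282) - 4917211 = 212070/511141 - 4917211 = -2513387935681/511141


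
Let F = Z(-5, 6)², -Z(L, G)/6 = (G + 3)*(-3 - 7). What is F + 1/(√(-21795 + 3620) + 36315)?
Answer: 76912264375263/263759480 - I*√727/263759480 ≈ 2.916e+5 - 1.0223e-7*I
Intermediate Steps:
Z(L, G) = 180 + 60*G (Z(L, G) = -6*(G + 3)*(-3 - 7) = -6*(3 + G)*(-10) = -6*(-30 - 10*G) = 180 + 60*G)
F = 291600 (F = (180 + 60*6)² = (180 + 360)² = 540² = 291600)
F + 1/(√(-21795 + 3620) + 36315) = 291600 + 1/(√(-21795 + 3620) + 36315) = 291600 + 1/(√(-18175) + 36315) = 291600 + 1/(5*I*√727 + 36315) = 291600 + 1/(36315 + 5*I*√727)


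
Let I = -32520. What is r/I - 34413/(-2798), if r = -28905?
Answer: 39999565/3033032 ≈ 13.188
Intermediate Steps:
r/I - 34413/(-2798) = -28905/(-32520) - 34413/(-2798) = -28905*(-1/32520) - 34413*(-1/2798) = 1927/2168 + 34413/2798 = 39999565/3033032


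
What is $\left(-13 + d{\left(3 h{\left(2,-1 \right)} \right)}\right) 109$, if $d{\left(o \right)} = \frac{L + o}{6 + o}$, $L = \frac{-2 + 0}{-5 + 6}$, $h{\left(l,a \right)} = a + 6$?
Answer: $- \frac{28340}{21} \approx -1349.5$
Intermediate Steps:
$h{\left(l,a \right)} = 6 + a$
$L = -2$ ($L = - \frac{2}{1} = \left(-2\right) 1 = -2$)
$d{\left(o \right)} = \frac{-2 + o}{6 + o}$
$\left(-13 + d{\left(3 h{\left(2,-1 \right)} \right)}\right) 109 = \left(-13 + \frac{-2 + 3 \left(6 - 1\right)}{6 + 3 \left(6 - 1\right)}\right) 109 = \left(-13 + \frac{-2 + 3 \cdot 5}{6 + 3 \cdot 5}\right) 109 = \left(-13 + \frac{-2 + 15}{6 + 15}\right) 109 = \left(-13 + \frac{1}{21} \cdot 13\right) 109 = \left(-13 + \frac{13}{21}\right) 109 = \left(- \frac{260}{21}\right) 109 = - \frac{28340}{21}$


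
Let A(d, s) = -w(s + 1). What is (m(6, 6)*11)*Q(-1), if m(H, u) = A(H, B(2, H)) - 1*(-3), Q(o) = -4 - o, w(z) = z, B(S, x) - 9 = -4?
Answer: 99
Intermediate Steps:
B(S, x) = 5 (B(S, x) = 9 - 4 = 5)
A(d, s) = -1 - s (A(d, s) = -(s + 1) = -(1 + s) = -1 - s)
m(H, u) = -3 (m(H, u) = (-1 - 1*5) - 1*(-3) = (-1 - 5) + 3 = -6 + 3 = -3)
(m(6, 6)*11)*Q(-1) = (-3*11)*(-4 - 1*(-1)) = -33*(-4 + 1) = -33*(-3) = 99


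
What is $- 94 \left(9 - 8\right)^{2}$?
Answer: $-94$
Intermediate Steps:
$- 94 \left(9 - 8\right)^{2} = - 94 \cdot 1^{2} = \left(-94\right) 1 = -94$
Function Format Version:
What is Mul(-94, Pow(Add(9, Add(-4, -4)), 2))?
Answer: -94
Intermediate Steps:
Mul(-94, Pow(Add(9, Add(-4, -4)), 2)) = Mul(-94, Pow(Add(9, -8), 2)) = Mul(-94, Pow(1, 2)) = Mul(-94, 1) = -94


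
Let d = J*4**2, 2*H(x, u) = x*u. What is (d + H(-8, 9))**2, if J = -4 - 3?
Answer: 21904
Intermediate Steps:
J = -7
H(x, u) = u*x/2 (H(x, u) = (x*u)/2 = (u*x)/2 = u*x/2)
d = -112 (d = -7*4**2 = -7*16 = -112)
(d + H(-8, 9))**2 = (-112 + (1/2)*9*(-8))**2 = (-112 - 36)**2 = (-148)**2 = 21904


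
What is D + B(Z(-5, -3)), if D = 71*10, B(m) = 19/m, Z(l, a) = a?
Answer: 2111/3 ≈ 703.67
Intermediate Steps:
D = 710
D + B(Z(-5, -3)) = 710 + 19/(-3) = 710 + 19*(-⅓) = 710 - 19/3 = 2111/3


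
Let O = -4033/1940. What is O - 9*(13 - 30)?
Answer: 292787/1940 ≈ 150.92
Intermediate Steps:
O = -4033/1940 (O = -4033*1/1940 = -4033/1940 ≈ -2.0789)
O - 9*(13 - 30) = -4033/1940 - 9*(13 - 30) = -4033/1940 - 9*(-17) = -4033/1940 - 1*(-153) = -4033/1940 + 153 = 292787/1940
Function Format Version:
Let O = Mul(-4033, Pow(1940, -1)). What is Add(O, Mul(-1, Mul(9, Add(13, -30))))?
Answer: Rational(292787, 1940) ≈ 150.92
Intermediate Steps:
O = Rational(-4033, 1940) (O = Mul(-4033, Rational(1, 1940)) = Rational(-4033, 1940) ≈ -2.0789)
Add(O, Mul(-1, Mul(9, Add(13, -30)))) = Add(Rational(-4033, 1940), Mul(-1, Mul(9, Add(13, -30)))) = Add(Rational(-4033, 1940), Mul(-1, Mul(9, -17))) = Add(Rational(-4033, 1940), Mul(-1, -153)) = Add(Rational(-4033, 1940), 153) = Rational(292787, 1940)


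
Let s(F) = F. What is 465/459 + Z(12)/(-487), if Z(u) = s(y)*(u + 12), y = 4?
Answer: 60797/74511 ≈ 0.81595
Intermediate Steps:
Z(u) = 48 + 4*u (Z(u) = 4*(u + 12) = 4*(12 + u) = 48 + 4*u)
465/459 + Z(12)/(-487) = 465/459 + (48 + 4*12)/(-487) = 465*(1/459) + (48 + 48)*(-1/487) = 155/153 + 96*(-1/487) = 155/153 - 96/487 = 60797/74511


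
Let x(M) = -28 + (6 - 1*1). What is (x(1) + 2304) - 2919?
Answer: -638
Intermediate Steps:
x(M) = -23 (x(M) = -28 + (6 - 1) = -28 + 5 = -23)
(x(1) + 2304) - 2919 = (-23 + 2304) - 2919 = 2281 - 2919 = -638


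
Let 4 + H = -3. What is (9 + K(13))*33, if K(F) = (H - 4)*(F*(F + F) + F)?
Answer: -127116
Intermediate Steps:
H = -7 (H = -4 - 3 = -7)
K(F) = -22*F² - 11*F (K(F) = (-7 - 4)*(F*(F + F) + F) = -11*(F*(2*F) + F) = -11*(2*F² + F) = -11*(F + 2*F²) = -22*F² - 11*F)
(9 + K(13))*33 = (9 - 11*13*(1 + 2*13))*33 = (9 - 11*13*(1 + 26))*33 = (9 - 11*13*27)*33 = (9 - 3861)*33 = -3852*33 = -127116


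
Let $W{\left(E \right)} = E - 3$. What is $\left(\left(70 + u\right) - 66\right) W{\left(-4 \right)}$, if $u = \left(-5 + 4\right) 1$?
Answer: $-21$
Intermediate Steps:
$W{\left(E \right)} = -3 + E$
$u = -1$ ($u = \left(-1\right) 1 = -1$)
$\left(\left(70 + u\right) - 66\right) W{\left(-4 \right)} = \left(\left(70 - 1\right) - 66\right) \left(-3 - 4\right) = \left(69 - 66\right) \left(-7\right) = 3 \left(-7\right) = -21$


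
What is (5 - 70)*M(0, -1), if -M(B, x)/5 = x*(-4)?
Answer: 1300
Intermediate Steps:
M(B, x) = 20*x (M(B, x) = -5*x*(-4) = -(-20)*x = 20*x)
(5 - 70)*M(0, -1) = (5 - 70)*(20*(-1)) = -65*(-20) = 1300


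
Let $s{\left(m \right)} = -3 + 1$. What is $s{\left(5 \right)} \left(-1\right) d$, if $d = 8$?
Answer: $16$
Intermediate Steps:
$s{\left(m \right)} = -2$
$s{\left(5 \right)} \left(-1\right) d = \left(-2\right) \left(-1\right) 8 = 2 \cdot 8 = 16$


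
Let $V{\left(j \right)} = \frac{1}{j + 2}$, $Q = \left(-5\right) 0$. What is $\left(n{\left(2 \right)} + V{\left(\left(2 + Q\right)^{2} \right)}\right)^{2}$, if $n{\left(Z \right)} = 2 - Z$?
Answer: $\frac{1}{36} \approx 0.027778$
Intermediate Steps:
$Q = 0$
$V{\left(j \right)} = \frac{1}{2 + j}$
$\left(n{\left(2 \right)} + V{\left(\left(2 + Q\right)^{2} \right)}\right)^{2} = \left(\left(2 - 2\right) + \frac{1}{2 + \left(2 + 0\right)^{2}}\right)^{2} = \left(\left(2 - 2\right) + \frac{1}{2 + 2^{2}}\right)^{2} = \left(0 + \frac{1}{2 + 4}\right)^{2} = \left(0 + \frac{1}{6}\right)^{2} = \left(\frac{1}{6}\right)^{2} = \frac{1}{36}$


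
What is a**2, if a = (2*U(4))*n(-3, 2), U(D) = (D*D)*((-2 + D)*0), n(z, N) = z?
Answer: 0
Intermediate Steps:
U(D) = 0 (U(D) = D**2*0 = 0)
a = 0 (a = (2*0)*(-3) = 0*(-3) = 0)
a**2 = 0**2 = 0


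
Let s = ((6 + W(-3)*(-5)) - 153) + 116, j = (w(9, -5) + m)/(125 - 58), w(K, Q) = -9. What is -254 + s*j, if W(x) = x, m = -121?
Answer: -14938/67 ≈ -222.96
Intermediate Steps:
j = -130/67 (j = (-9 - 121)/(125 - 58) = -130/67 ≈ -1.9403)
s = -16 (s = ((6 - 3*(-5)) - 153) + 116 = ((6 + 15) - 153) + 116 = (21 - 153) + 116 = -132 + 116 = -16)
-254 + s*j = -254 - 16*(-130/67) = -254 + 2080/67 = -14938/67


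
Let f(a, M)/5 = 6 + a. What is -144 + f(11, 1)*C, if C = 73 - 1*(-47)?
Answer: 10056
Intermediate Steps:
f(a, M) = 30 + 5*a (f(a, M) = 5*(6 + a) = 30 + 5*a)
C = 120 (C = 73 + 47 = 120)
-144 + f(11, 1)*C = -144 + (30 + 5*11)*120 = -144 + (30 + 55)*120 = -144 + 85*120 = -144 + 10200 = 10056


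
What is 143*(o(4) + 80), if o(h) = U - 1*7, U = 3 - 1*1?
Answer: 10725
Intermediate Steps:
U = 2 (U = 3 - 1 = 2)
o(h) = -5 (o(h) = 2 - 1*7 = 2 - 7 = -5)
143*(o(4) + 80) = 143*(-5 + 80) = 143*75 = 10725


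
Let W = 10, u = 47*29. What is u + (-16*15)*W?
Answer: -1037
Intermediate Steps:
u = 1363
u + (-16*15)*W = 1363 - 16*15*10 = 1363 - 240*10 = 1363 - 2400 = -1037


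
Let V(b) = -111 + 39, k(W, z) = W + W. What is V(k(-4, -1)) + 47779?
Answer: 47707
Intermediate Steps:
k(W, z) = 2*W
V(b) = -72
V(k(-4, -1)) + 47779 = -72 + 47779 = 47707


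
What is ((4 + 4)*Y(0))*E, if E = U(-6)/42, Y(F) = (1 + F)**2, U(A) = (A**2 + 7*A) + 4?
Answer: -8/21 ≈ -0.38095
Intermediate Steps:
U(A) = 4 + A**2 + 7*A
E = -1/21 (E = (4 + (-6)**2 + 7*(-6))/42 = (4 + 36 - 42)*(1/42) = -2*1/42 = -1/21 ≈ -0.047619)
((4 + 4)*Y(0))*E = ((4 + 4)*(1 + 0)**2)*(-1/21) = (8*1**2)*(-1/21) = (8*1)*(-1/21) = 8*(-1/21) = -8/21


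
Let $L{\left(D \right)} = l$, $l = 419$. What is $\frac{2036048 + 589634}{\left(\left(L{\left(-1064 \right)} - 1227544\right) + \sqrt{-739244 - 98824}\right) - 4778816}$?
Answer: $- \frac{15769691176762}{36071328133549} - \frac{5251364 i \sqrt{209517}}{36071328133549} \approx -0.43718 - 6.6638 \cdot 10^{-5} i$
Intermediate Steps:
$L{\left(D \right)} = 419$
$\frac{2036048 + 589634}{\left(\left(L{\left(-1064 \right)} - 1227544\right) + \sqrt{-739244 - 98824}\right) - 4778816} = \frac{2036048 + 589634}{\left(\left(419 - 1227544\right) + \sqrt{-739244 - 98824}\right) - 4778816} = \frac{2625682}{\left(-1227125 + \sqrt{-838068}\right) - 4778816} = \frac{2625682}{\left(-1227125 + 2 i \sqrt{209517}\right) - 4778816} = \frac{2625682}{-6005941 + 2 i \sqrt{209517}}$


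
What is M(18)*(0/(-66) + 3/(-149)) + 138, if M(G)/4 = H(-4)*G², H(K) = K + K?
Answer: 51666/149 ≈ 346.75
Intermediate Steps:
H(K) = 2*K
M(G) = -32*G² (M(G) = 4*((2*(-4))*G²) = 4*(-8*G²) = -32*G²)
M(18)*(0/(-66) + 3/(-149)) + 138 = (-32*18²)*(0/(-66) + 3/(-149)) + 138 = (-32*324)*(0*(-1/66) + 3*(-1/149)) + 138 = -10368*(0 - 3/149) + 138 = -10368*(-3/149) + 138 = 31104/149 + 138 = 51666/149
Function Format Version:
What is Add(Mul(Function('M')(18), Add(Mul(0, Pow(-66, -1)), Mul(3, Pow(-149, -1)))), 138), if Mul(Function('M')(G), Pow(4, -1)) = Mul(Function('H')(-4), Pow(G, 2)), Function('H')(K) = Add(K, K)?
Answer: Rational(51666, 149) ≈ 346.75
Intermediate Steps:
Function('H')(K) = Mul(2, K)
Function('M')(G) = Mul(-32, Pow(G, 2)) (Function('M')(G) = Mul(4, Mul(Mul(2, -4), Pow(G, 2))) = Mul(4, Mul(-8, Pow(G, 2))) = Mul(-32, Pow(G, 2)))
Add(Mul(Function('M')(18), Add(Mul(0, Pow(-66, -1)), Mul(3, Pow(-149, -1)))), 138) = Add(Mul(Mul(-32, Pow(18, 2)), Add(Mul(0, Pow(-66, -1)), Mul(3, Pow(-149, -1)))), 138) = Add(Mul(Mul(-32, 324), Add(Mul(0, Rational(-1, 66)), Mul(3, Rational(-1, 149)))), 138) = Add(Mul(-10368, Add(0, Rational(-3, 149))), 138) = Add(Mul(-10368, Rational(-3, 149)), 138) = Add(Rational(31104, 149), 138) = Rational(51666, 149)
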